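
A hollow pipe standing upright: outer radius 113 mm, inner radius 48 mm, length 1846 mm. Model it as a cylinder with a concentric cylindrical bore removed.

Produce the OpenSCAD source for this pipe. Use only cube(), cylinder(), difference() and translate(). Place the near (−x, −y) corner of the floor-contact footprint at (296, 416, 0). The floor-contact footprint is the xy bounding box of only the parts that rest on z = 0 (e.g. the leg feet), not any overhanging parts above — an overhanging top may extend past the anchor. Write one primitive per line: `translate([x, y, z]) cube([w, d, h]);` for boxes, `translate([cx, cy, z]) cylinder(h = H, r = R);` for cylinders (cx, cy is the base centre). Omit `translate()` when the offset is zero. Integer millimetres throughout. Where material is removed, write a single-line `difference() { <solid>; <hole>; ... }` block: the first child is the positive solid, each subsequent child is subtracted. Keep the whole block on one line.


difference() { translate([409, 529, 0]) cylinder(h = 1846, r = 113); translate([409, 529, 0]) cylinder(h = 1846, r = 48); }


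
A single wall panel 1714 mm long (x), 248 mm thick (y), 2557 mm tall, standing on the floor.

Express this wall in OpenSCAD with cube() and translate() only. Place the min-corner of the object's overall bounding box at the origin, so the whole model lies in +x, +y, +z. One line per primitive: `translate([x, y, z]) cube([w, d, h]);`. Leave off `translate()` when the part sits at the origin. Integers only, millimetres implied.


cube([1714, 248, 2557]);


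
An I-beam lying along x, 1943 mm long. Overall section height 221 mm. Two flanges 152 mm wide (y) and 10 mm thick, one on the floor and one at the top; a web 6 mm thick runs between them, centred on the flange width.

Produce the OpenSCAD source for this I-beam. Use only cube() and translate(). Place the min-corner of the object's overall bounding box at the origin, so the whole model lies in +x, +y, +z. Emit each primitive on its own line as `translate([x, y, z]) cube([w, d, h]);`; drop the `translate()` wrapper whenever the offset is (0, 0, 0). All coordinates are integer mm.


cube([1943, 152, 10]);
translate([0, 73, 10]) cube([1943, 6, 201]);
translate([0, 0, 211]) cube([1943, 152, 10]);


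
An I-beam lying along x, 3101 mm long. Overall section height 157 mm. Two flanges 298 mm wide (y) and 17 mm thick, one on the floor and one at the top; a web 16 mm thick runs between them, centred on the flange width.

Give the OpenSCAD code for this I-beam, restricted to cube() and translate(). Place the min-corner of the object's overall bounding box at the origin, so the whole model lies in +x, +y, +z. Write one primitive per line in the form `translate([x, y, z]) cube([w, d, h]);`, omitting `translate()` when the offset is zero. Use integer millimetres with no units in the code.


cube([3101, 298, 17]);
translate([0, 141, 17]) cube([3101, 16, 123]);
translate([0, 0, 140]) cube([3101, 298, 17]);


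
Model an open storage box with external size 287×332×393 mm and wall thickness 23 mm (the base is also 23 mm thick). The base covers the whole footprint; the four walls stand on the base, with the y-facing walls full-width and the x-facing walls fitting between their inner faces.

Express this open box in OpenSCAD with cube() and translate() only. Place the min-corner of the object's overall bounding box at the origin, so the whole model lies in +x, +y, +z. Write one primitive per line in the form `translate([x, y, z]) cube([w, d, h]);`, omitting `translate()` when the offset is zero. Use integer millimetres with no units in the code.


cube([287, 332, 23]);
translate([0, 0, 23]) cube([287, 23, 370]);
translate([0, 309, 23]) cube([287, 23, 370]);
translate([0, 23, 23]) cube([23, 286, 370]);
translate([264, 23, 23]) cube([23, 286, 370]);


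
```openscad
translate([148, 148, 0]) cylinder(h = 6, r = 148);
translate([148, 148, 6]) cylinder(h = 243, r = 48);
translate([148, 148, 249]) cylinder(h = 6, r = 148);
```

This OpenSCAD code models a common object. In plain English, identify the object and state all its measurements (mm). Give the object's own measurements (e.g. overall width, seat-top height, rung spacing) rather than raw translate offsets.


A spool: two coaxial disc flanges of radius 148 mm and thickness 6 mm, joined by a core cylinder of radius 48 mm and height 243 mm. The lower flange rests on z = 0 and the three cylinders share a vertical axis.


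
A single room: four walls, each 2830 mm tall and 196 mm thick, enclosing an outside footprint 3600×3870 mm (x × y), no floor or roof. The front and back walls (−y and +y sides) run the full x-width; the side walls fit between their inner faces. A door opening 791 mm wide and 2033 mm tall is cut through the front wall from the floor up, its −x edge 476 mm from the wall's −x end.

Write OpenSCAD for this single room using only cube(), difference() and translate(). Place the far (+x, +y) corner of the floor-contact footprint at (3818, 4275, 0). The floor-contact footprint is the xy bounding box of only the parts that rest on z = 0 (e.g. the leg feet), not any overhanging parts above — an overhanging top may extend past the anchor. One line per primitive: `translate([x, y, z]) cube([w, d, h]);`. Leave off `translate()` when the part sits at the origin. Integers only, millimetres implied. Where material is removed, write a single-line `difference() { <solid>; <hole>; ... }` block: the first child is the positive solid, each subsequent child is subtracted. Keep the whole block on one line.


difference() { translate([218, 405, 0]) cube([3600, 196, 2830]); translate([694, 405, 0]) cube([791, 196, 2033]); }
translate([218, 4079, 0]) cube([3600, 196, 2830]);
translate([218, 601, 0]) cube([196, 3478, 2830]);
translate([3622, 601, 0]) cube([196, 3478, 2830]);


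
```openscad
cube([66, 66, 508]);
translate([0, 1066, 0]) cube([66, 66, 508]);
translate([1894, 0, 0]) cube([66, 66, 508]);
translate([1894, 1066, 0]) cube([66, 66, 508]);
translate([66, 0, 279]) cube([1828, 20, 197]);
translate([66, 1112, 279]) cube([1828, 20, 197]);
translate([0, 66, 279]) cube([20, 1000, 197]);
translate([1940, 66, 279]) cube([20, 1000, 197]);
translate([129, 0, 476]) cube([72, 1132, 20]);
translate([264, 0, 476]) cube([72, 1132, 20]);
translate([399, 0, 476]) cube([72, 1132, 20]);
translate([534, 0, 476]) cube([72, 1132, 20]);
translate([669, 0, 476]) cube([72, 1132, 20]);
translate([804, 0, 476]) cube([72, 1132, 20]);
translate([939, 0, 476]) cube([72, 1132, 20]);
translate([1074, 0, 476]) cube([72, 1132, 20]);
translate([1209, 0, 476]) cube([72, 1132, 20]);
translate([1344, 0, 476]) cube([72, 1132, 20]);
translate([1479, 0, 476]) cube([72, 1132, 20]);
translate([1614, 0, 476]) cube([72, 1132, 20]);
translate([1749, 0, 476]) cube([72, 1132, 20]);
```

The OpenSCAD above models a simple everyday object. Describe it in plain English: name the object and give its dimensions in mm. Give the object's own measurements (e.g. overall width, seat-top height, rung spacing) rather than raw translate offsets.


A bed frame 1960 mm long (x) by 1132 mm wide (y). Four 66×66 mm corner posts, 508 mm tall, at the corners of the footprint. Four rails of 20 mm thickness and 197 mm height run between adjacent posts with their undersides at z = 279 mm, their outer faces flush with the outside of the frame (the two x-running rails run between the posts' inner faces; the two y-running rails run between the posts' inner faces). 13 slats, each 72 mm wide (x) and 20 mm thick, lie across the top of the two x-running rails, running the full 1132 mm width of the frame in y; along x they sit between the end posts with a 63 mm gap after the −x posts and between neighbouring slats, leaving 73 mm before the +x posts.


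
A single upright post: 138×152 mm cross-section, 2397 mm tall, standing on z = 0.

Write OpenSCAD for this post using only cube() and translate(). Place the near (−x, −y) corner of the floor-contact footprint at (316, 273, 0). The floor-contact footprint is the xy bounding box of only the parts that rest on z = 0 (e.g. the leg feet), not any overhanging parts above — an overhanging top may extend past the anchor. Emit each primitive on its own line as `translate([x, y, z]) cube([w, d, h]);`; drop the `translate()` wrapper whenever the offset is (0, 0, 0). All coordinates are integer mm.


translate([316, 273, 0]) cube([138, 152, 2397]);


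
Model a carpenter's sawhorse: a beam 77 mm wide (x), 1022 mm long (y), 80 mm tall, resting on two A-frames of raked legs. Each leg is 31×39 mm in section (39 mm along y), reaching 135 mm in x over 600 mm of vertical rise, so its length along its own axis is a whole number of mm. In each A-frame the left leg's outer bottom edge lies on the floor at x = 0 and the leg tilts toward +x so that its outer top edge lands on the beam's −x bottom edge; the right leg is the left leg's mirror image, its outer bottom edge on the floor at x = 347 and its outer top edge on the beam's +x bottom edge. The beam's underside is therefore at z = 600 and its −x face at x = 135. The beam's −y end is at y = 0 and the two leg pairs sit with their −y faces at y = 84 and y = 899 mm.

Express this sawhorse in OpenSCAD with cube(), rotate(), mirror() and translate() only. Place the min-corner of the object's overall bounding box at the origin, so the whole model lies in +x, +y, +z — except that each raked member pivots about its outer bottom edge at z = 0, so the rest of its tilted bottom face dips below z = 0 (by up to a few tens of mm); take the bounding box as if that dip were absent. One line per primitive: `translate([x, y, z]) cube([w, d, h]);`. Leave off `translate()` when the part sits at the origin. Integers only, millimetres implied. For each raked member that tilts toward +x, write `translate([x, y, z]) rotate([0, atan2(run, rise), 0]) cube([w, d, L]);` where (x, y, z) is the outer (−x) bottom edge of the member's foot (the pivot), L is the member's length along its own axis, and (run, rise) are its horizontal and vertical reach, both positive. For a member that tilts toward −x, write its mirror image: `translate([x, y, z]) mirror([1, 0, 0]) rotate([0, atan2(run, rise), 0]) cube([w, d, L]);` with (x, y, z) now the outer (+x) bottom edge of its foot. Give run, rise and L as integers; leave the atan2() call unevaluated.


translate([135, 0, 600]) cube([77, 1022, 80]);
translate([0, 84, 0]) rotate([0, atan2(135, 600), 0]) cube([31, 39, 615]);
translate([347, 84, 0]) mirror([1, 0, 0]) rotate([0, atan2(135, 600), 0]) cube([31, 39, 615]);
translate([0, 899, 0]) rotate([0, atan2(135, 600), 0]) cube([31, 39, 615]);
translate([347, 899, 0]) mirror([1, 0, 0]) rotate([0, atan2(135, 600), 0]) cube([31, 39, 615]);


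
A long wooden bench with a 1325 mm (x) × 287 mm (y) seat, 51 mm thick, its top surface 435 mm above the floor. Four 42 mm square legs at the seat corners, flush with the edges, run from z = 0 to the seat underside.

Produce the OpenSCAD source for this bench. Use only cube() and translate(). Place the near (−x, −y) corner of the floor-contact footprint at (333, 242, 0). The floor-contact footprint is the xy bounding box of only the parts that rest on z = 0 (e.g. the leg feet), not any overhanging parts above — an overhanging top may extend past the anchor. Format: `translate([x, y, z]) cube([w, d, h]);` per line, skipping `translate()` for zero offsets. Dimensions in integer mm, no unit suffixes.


translate([333, 242, 384]) cube([1325, 287, 51]);
translate([333, 242, 0]) cube([42, 42, 384]);
translate([333, 487, 0]) cube([42, 42, 384]);
translate([1616, 242, 0]) cube([42, 42, 384]);
translate([1616, 487, 0]) cube([42, 42, 384]);


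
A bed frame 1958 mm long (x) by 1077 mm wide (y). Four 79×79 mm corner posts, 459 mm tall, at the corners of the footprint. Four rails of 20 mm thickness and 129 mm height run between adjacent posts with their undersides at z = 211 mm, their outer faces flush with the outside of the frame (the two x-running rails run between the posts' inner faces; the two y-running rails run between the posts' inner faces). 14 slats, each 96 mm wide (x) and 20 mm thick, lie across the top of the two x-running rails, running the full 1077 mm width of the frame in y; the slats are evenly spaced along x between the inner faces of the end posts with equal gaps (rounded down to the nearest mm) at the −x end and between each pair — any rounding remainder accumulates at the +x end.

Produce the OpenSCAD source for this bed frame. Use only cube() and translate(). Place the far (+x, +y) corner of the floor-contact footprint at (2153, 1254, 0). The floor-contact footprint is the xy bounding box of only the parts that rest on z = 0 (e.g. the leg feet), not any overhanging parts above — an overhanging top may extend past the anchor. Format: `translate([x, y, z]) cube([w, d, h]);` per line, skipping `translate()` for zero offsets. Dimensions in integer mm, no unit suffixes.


translate([195, 177, 0]) cube([79, 79, 459]);
translate([195, 1175, 0]) cube([79, 79, 459]);
translate([2074, 177, 0]) cube([79, 79, 459]);
translate([2074, 1175, 0]) cube([79, 79, 459]);
translate([274, 177, 211]) cube([1800, 20, 129]);
translate([274, 1234, 211]) cube([1800, 20, 129]);
translate([195, 256, 211]) cube([20, 919, 129]);
translate([2133, 256, 211]) cube([20, 919, 129]);
translate([304, 177, 340]) cube([96, 1077, 20]);
translate([430, 177, 340]) cube([96, 1077, 20]);
translate([556, 177, 340]) cube([96, 1077, 20]);
translate([682, 177, 340]) cube([96, 1077, 20]);
translate([808, 177, 340]) cube([96, 1077, 20]);
translate([934, 177, 340]) cube([96, 1077, 20]);
translate([1060, 177, 340]) cube([96, 1077, 20]);
translate([1186, 177, 340]) cube([96, 1077, 20]);
translate([1312, 177, 340]) cube([96, 1077, 20]);
translate([1438, 177, 340]) cube([96, 1077, 20]);
translate([1564, 177, 340]) cube([96, 1077, 20]);
translate([1690, 177, 340]) cube([96, 1077, 20]);
translate([1816, 177, 340]) cube([96, 1077, 20]);
translate([1942, 177, 340]) cube([96, 1077, 20]);


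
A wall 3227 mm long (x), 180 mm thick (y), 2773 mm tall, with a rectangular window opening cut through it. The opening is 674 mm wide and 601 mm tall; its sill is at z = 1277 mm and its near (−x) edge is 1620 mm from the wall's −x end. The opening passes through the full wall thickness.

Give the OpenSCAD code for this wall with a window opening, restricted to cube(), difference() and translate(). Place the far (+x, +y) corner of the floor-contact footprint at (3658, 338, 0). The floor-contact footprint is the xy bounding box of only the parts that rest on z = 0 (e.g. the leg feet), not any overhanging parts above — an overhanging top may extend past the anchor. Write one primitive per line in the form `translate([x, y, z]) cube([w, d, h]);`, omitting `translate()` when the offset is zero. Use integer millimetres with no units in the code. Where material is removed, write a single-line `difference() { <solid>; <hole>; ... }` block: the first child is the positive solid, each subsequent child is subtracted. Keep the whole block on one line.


difference() { translate([431, 158, 0]) cube([3227, 180, 2773]); translate([2051, 158, 1277]) cube([674, 180, 601]); }


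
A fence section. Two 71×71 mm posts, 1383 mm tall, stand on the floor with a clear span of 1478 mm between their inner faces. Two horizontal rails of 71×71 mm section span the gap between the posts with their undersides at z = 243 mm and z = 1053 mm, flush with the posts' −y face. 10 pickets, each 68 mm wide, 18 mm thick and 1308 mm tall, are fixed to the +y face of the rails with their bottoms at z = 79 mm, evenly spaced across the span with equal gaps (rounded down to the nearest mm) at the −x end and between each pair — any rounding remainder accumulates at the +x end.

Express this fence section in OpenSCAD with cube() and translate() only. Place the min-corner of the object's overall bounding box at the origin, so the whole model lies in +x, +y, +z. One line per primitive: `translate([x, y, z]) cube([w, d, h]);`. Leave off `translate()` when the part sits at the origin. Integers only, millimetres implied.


cube([71, 71, 1383]);
translate([1549, 0, 0]) cube([71, 71, 1383]);
translate([71, 0, 243]) cube([1478, 71, 71]);
translate([71, 0, 1053]) cube([1478, 71, 71]);
translate([143, 71, 79]) cube([68, 18, 1308]);
translate([283, 71, 79]) cube([68, 18, 1308]);
translate([423, 71, 79]) cube([68, 18, 1308]);
translate([563, 71, 79]) cube([68, 18, 1308]);
translate([703, 71, 79]) cube([68, 18, 1308]);
translate([843, 71, 79]) cube([68, 18, 1308]);
translate([983, 71, 79]) cube([68, 18, 1308]);
translate([1123, 71, 79]) cube([68, 18, 1308]);
translate([1263, 71, 79]) cube([68, 18, 1308]);
translate([1403, 71, 79]) cube([68, 18, 1308]);


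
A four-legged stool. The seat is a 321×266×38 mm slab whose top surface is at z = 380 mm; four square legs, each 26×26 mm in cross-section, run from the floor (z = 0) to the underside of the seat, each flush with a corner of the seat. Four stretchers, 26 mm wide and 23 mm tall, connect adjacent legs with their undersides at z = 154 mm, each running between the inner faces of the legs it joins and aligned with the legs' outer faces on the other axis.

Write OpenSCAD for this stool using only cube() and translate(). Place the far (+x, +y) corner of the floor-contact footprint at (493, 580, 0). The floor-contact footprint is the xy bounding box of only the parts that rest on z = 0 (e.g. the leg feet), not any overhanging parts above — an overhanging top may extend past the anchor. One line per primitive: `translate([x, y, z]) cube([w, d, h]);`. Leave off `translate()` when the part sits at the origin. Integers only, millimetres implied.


translate([172, 314, 342]) cube([321, 266, 38]);
translate([172, 314, 0]) cube([26, 26, 342]);
translate([467, 314, 0]) cube([26, 26, 342]);
translate([172, 554, 0]) cube([26, 26, 342]);
translate([467, 554, 0]) cube([26, 26, 342]);
translate([198, 314, 154]) cube([269, 26, 23]);
translate([198, 554, 154]) cube([269, 26, 23]);
translate([172, 340, 154]) cube([26, 214, 23]);
translate([467, 340, 154]) cube([26, 214, 23]);


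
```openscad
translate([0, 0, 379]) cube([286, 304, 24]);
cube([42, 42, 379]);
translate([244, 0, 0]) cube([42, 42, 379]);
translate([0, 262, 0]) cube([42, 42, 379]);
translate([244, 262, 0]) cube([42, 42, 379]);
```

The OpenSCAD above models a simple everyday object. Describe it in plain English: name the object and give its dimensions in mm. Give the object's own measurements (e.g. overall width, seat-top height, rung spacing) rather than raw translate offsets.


A four-legged stool. The seat is a 286×304×24 mm slab whose top surface is at z = 403 mm; four square legs, each 42×42 mm in cross-section, run from the floor (z = 0) to the underside of the seat, each flush with a corner of the seat.


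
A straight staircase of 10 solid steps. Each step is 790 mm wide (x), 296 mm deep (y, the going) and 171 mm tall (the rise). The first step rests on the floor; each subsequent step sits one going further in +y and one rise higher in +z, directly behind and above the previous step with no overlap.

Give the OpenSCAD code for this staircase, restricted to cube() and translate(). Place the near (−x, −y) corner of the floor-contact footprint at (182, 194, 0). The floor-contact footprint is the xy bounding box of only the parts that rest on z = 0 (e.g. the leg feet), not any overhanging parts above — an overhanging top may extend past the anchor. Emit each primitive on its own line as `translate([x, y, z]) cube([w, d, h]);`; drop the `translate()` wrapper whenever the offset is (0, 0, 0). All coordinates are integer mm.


translate([182, 194, 0]) cube([790, 296, 171]);
translate([182, 490, 171]) cube([790, 296, 171]);
translate([182, 786, 342]) cube([790, 296, 171]);
translate([182, 1082, 513]) cube([790, 296, 171]);
translate([182, 1378, 684]) cube([790, 296, 171]);
translate([182, 1674, 855]) cube([790, 296, 171]);
translate([182, 1970, 1026]) cube([790, 296, 171]);
translate([182, 2266, 1197]) cube([790, 296, 171]);
translate([182, 2562, 1368]) cube([790, 296, 171]);
translate([182, 2858, 1539]) cube([790, 296, 171]);


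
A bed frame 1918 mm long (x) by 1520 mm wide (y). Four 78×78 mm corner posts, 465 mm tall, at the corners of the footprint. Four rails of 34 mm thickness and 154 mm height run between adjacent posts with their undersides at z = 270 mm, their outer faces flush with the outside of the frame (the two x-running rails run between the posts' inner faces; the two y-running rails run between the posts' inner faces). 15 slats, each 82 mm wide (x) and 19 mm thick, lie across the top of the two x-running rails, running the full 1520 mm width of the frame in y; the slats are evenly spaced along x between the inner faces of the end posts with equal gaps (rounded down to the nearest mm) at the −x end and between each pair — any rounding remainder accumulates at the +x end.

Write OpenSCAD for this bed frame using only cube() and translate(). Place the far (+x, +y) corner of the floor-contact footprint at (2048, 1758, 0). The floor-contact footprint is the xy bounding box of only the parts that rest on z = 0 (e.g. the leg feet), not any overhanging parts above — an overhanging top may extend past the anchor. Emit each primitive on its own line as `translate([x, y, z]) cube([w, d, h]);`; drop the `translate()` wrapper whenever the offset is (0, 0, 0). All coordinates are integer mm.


// slat z = rail_z + rail_h = 270 + 154 = 424
// slat gap = ⌊(1762 − 15·82) / 16⌋ = 33
translate([130, 238, 0]) cube([78, 78, 465]);
translate([130, 1680, 0]) cube([78, 78, 465]);
translate([1970, 238, 0]) cube([78, 78, 465]);
translate([1970, 1680, 0]) cube([78, 78, 465]);
translate([208, 238, 270]) cube([1762, 34, 154]);
translate([208, 1724, 270]) cube([1762, 34, 154]);
translate([130, 316, 270]) cube([34, 1364, 154]);
translate([2014, 316, 270]) cube([34, 1364, 154]);
translate([241, 238, 424]) cube([82, 1520, 19]);
translate([356, 238, 424]) cube([82, 1520, 19]);
translate([471, 238, 424]) cube([82, 1520, 19]);
translate([586, 238, 424]) cube([82, 1520, 19]);
translate([701, 238, 424]) cube([82, 1520, 19]);
translate([816, 238, 424]) cube([82, 1520, 19]);
translate([931, 238, 424]) cube([82, 1520, 19]);
translate([1046, 238, 424]) cube([82, 1520, 19]);
translate([1161, 238, 424]) cube([82, 1520, 19]);
translate([1276, 238, 424]) cube([82, 1520, 19]);
translate([1391, 238, 424]) cube([82, 1520, 19]);
translate([1506, 238, 424]) cube([82, 1520, 19]);
translate([1621, 238, 424]) cube([82, 1520, 19]);
translate([1736, 238, 424]) cube([82, 1520, 19]);
translate([1851, 238, 424]) cube([82, 1520, 19]);


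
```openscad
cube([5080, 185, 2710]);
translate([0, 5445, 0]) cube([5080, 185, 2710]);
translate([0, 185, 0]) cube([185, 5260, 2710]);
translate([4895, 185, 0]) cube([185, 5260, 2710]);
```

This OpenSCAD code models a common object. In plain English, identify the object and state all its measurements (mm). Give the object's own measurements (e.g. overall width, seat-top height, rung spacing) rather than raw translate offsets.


The wall frame of a small rectangular building: four walls, each 2710 mm tall and 185 mm thick, enclosing a footprint 5080 mm (x) by 5630 mm (y) outside-to-outside, with no floor or roof. The front and back walls (the −y and +y sides) span the full width; the two side walls fit between them.


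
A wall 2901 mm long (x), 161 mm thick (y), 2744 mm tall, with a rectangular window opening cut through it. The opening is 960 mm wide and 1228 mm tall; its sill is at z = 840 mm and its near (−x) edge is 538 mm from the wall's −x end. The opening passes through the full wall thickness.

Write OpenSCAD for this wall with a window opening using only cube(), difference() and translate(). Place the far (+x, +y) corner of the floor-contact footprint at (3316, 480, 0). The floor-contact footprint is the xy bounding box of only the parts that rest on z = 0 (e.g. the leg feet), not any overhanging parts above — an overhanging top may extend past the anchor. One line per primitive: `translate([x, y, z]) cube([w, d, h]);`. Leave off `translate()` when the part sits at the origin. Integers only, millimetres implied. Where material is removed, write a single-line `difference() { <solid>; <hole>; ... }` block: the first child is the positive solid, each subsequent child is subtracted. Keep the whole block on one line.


difference() { translate([415, 319, 0]) cube([2901, 161, 2744]); translate([953, 319, 840]) cube([960, 161, 1228]); }


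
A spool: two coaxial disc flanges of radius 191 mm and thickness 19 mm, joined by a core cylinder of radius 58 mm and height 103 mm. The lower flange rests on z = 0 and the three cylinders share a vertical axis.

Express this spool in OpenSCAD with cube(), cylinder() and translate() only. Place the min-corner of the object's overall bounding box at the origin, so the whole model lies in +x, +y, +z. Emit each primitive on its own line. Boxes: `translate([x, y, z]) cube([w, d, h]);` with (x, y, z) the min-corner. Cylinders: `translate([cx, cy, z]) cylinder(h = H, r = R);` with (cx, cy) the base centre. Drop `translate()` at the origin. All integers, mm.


translate([191, 191, 0]) cylinder(h = 19, r = 191);
translate([191, 191, 19]) cylinder(h = 103, r = 58);
translate([191, 191, 122]) cylinder(h = 19, r = 191);


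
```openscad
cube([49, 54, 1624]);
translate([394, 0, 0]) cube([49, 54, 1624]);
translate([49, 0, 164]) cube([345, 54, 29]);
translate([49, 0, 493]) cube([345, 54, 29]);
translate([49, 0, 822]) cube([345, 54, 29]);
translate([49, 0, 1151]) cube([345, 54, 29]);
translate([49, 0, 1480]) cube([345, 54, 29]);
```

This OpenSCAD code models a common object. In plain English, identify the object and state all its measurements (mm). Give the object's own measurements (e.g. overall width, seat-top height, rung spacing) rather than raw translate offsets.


A straight ladder. Two 49×54 mm vertical rails, 1624 mm tall, stand 443 mm apart (outside-to-outside) with their front faces coplanar on the −y side. 5 rungs, each 54 mm deep and 29 mm tall, span between the inner faces of the rails, front faces flush with the rails. The lowest rung's underside is at z = 164 mm and rungs are spaced 329 mm apart (underside to underside).


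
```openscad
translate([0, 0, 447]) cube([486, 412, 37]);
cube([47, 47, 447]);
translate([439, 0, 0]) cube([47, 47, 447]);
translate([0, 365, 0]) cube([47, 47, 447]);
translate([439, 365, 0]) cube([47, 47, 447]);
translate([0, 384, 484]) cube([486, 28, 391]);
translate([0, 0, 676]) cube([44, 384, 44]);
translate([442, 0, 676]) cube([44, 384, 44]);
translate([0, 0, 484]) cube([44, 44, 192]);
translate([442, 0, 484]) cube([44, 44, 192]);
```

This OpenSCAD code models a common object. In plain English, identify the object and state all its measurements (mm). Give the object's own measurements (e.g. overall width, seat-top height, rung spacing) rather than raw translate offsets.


A chair. The seat is a 486×412×37 mm slab with its top at z = 484 mm, on four 47×47 mm corner legs (flush with the seat edges, standing on z = 0). A flat backrest 28 mm thick, 391 mm tall, spans the full seat width and rises from the seat top along its +y edge, rear face flush with the rear of the seat. Two armrests of 44×44 mm section run along each side from the seat's front edge to the front of the backrest, top faces 236 mm above the seat top and outer faces flush with the seat's x-edges; a 44×44 mm post under the front of each armrest stands on the seat at the front corner.


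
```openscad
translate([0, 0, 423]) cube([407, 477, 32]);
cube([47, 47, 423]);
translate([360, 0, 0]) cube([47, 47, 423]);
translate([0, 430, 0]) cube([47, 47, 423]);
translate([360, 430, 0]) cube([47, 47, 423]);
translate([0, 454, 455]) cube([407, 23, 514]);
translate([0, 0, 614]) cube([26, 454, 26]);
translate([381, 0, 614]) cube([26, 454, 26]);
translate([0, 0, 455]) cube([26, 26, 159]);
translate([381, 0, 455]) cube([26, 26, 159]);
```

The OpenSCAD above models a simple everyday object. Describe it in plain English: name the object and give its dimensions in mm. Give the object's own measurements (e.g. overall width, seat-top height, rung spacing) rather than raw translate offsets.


A chair. The seat is a 407×477×32 mm slab with its top at z = 455 mm, on four 47×47 mm corner legs (flush with the seat edges, standing on z = 0). A flat backrest 23 mm thick, 514 mm tall, spans the full seat width and rises from the seat top along its +y edge, rear face flush with the rear of the seat. Two armrests of 26×26 mm section run along each side from the seat's front edge to the front of the backrest, top faces 185 mm above the seat top and outer faces flush with the seat's x-edges; a 26×26 mm post under the front of each armrest stands on the seat at the front corner.


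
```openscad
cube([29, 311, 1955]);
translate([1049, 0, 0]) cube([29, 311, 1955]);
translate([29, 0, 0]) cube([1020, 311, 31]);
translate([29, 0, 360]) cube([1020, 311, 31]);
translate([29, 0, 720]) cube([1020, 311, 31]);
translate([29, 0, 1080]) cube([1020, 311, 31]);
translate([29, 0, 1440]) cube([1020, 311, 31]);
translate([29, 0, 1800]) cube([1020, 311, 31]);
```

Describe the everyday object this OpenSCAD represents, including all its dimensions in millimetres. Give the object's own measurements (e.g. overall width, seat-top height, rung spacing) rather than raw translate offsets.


An open bookshelf. Two side panels, each 29 mm thick, 311 mm deep and 1955 mm tall, stand 1078 mm apart (outside-to-outside). Between them sit 6 shelves, each 31 mm thick and 311 mm deep, spanning the full gap between the sides. The bottom shelf rests on the floor (its underside at z = 0) and the clear gap between one shelf's top and the next shelf's underside is 329 mm.


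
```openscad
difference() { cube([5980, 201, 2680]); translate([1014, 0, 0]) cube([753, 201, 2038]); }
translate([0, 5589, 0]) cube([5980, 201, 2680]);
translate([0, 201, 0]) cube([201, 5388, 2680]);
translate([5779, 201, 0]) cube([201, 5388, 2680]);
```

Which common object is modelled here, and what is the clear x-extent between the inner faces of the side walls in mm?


A single room. The interior width is 5578 mm.

Four walls enclosing a rectangle with a door in the front wall — a room. Outside width 5980 minus two 201 mm walls gives 5578 mm.


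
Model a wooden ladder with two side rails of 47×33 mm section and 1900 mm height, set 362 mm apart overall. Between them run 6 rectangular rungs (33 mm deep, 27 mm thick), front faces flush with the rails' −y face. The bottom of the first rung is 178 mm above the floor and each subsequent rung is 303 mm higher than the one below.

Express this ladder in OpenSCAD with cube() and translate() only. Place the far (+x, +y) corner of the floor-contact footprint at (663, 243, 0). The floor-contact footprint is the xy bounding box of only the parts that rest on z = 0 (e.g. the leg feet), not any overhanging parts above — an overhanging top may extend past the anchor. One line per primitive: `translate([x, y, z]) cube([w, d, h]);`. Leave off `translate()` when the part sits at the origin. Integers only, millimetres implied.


translate([301, 210, 0]) cube([47, 33, 1900]);
translate([616, 210, 0]) cube([47, 33, 1900]);
translate([348, 210, 178]) cube([268, 33, 27]);
translate([348, 210, 481]) cube([268, 33, 27]);
translate([348, 210, 784]) cube([268, 33, 27]);
translate([348, 210, 1087]) cube([268, 33, 27]);
translate([348, 210, 1390]) cube([268, 33, 27]);
translate([348, 210, 1693]) cube([268, 33, 27]);


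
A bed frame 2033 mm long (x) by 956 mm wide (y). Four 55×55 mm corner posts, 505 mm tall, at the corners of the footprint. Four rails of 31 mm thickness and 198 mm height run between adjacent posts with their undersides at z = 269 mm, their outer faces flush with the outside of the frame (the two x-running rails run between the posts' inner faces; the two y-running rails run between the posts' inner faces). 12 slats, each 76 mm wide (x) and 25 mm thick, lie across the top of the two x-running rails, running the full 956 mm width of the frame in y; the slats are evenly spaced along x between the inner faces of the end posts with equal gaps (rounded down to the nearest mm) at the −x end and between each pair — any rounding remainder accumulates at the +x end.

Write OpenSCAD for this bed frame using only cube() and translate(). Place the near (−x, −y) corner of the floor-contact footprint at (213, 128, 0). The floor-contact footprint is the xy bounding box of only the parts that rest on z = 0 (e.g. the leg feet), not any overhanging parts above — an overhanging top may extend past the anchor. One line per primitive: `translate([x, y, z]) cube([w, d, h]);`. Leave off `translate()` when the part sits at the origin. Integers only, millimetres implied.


translate([213, 128, 0]) cube([55, 55, 505]);
translate([213, 1029, 0]) cube([55, 55, 505]);
translate([2191, 128, 0]) cube([55, 55, 505]);
translate([2191, 1029, 0]) cube([55, 55, 505]);
translate([268, 128, 269]) cube([1923, 31, 198]);
translate([268, 1053, 269]) cube([1923, 31, 198]);
translate([213, 183, 269]) cube([31, 846, 198]);
translate([2215, 183, 269]) cube([31, 846, 198]);
translate([345, 128, 467]) cube([76, 956, 25]);
translate([498, 128, 467]) cube([76, 956, 25]);
translate([651, 128, 467]) cube([76, 956, 25]);
translate([804, 128, 467]) cube([76, 956, 25]);
translate([957, 128, 467]) cube([76, 956, 25]);
translate([1110, 128, 467]) cube([76, 956, 25]);
translate([1263, 128, 467]) cube([76, 956, 25]);
translate([1416, 128, 467]) cube([76, 956, 25]);
translate([1569, 128, 467]) cube([76, 956, 25]);
translate([1722, 128, 467]) cube([76, 956, 25]);
translate([1875, 128, 467]) cube([76, 956, 25]);
translate([2028, 128, 467]) cube([76, 956, 25]);


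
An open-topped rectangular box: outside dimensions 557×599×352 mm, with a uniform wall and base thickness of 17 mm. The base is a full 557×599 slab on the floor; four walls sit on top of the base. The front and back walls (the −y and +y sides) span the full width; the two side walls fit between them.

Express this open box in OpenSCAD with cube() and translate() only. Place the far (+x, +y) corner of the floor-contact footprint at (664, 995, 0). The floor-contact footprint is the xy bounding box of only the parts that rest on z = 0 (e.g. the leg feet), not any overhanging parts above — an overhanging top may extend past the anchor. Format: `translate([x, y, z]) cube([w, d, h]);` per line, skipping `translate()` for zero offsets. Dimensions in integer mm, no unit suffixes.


translate([107, 396, 0]) cube([557, 599, 17]);
translate([107, 396, 17]) cube([557, 17, 335]);
translate([107, 978, 17]) cube([557, 17, 335]);
translate([107, 413, 17]) cube([17, 565, 335]);
translate([647, 413, 17]) cube([17, 565, 335]);


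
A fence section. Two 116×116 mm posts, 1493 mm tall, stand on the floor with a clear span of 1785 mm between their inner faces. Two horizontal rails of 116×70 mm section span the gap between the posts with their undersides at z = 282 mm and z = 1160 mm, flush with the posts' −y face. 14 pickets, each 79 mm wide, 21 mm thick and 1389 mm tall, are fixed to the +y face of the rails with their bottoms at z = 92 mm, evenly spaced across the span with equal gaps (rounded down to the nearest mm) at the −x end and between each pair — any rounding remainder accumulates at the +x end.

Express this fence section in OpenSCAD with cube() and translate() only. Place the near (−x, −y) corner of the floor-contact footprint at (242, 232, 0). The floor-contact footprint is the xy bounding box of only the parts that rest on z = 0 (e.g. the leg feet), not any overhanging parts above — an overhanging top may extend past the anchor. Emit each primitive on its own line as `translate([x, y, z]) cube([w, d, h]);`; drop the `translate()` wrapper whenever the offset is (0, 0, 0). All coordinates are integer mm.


translate([242, 232, 0]) cube([116, 116, 1493]);
translate([2143, 232, 0]) cube([116, 116, 1493]);
translate([358, 232, 282]) cube([1785, 116, 70]);
translate([358, 232, 1160]) cube([1785, 116, 70]);
translate([403, 348, 92]) cube([79, 21, 1389]);
translate([527, 348, 92]) cube([79, 21, 1389]);
translate([651, 348, 92]) cube([79, 21, 1389]);
translate([775, 348, 92]) cube([79, 21, 1389]);
translate([899, 348, 92]) cube([79, 21, 1389]);
translate([1023, 348, 92]) cube([79, 21, 1389]);
translate([1147, 348, 92]) cube([79, 21, 1389]);
translate([1271, 348, 92]) cube([79, 21, 1389]);
translate([1395, 348, 92]) cube([79, 21, 1389]);
translate([1519, 348, 92]) cube([79, 21, 1389]);
translate([1643, 348, 92]) cube([79, 21, 1389]);
translate([1767, 348, 92]) cube([79, 21, 1389]);
translate([1891, 348, 92]) cube([79, 21, 1389]);
translate([2015, 348, 92]) cube([79, 21, 1389]);


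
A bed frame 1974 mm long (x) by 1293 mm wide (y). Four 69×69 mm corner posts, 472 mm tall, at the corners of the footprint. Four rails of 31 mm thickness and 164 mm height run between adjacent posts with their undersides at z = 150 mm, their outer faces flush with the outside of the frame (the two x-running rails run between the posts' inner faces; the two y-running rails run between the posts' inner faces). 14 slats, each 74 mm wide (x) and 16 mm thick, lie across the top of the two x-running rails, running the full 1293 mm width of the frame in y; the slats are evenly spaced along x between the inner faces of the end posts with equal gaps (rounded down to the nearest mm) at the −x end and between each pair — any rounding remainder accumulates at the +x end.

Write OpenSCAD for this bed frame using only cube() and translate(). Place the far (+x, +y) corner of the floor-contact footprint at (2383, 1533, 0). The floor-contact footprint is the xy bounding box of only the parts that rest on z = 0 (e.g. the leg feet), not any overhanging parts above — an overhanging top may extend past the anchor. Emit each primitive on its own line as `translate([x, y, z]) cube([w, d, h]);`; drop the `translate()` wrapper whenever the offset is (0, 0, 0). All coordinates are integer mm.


// slat z = rail_z + rail_h = 150 + 164 = 314
// slat gap = ⌊(1836 − 14·74) / 15⌋ = 53
translate([409, 240, 0]) cube([69, 69, 472]);
translate([409, 1464, 0]) cube([69, 69, 472]);
translate([2314, 240, 0]) cube([69, 69, 472]);
translate([2314, 1464, 0]) cube([69, 69, 472]);
translate([478, 240, 150]) cube([1836, 31, 164]);
translate([478, 1502, 150]) cube([1836, 31, 164]);
translate([409, 309, 150]) cube([31, 1155, 164]);
translate([2352, 309, 150]) cube([31, 1155, 164]);
translate([531, 240, 314]) cube([74, 1293, 16]);
translate([658, 240, 314]) cube([74, 1293, 16]);
translate([785, 240, 314]) cube([74, 1293, 16]);
translate([912, 240, 314]) cube([74, 1293, 16]);
translate([1039, 240, 314]) cube([74, 1293, 16]);
translate([1166, 240, 314]) cube([74, 1293, 16]);
translate([1293, 240, 314]) cube([74, 1293, 16]);
translate([1420, 240, 314]) cube([74, 1293, 16]);
translate([1547, 240, 314]) cube([74, 1293, 16]);
translate([1674, 240, 314]) cube([74, 1293, 16]);
translate([1801, 240, 314]) cube([74, 1293, 16]);
translate([1928, 240, 314]) cube([74, 1293, 16]);
translate([2055, 240, 314]) cube([74, 1293, 16]);
translate([2182, 240, 314]) cube([74, 1293, 16]);


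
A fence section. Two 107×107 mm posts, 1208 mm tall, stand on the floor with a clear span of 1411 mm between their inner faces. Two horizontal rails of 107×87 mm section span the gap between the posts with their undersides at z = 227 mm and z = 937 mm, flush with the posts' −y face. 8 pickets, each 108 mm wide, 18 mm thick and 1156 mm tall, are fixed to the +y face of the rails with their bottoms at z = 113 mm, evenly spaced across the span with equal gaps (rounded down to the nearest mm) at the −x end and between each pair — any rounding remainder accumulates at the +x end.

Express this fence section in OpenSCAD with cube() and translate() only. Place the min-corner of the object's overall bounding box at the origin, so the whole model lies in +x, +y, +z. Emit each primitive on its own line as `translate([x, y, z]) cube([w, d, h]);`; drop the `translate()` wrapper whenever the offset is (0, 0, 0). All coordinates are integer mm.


cube([107, 107, 1208]);
translate([1518, 0, 0]) cube([107, 107, 1208]);
translate([107, 0, 227]) cube([1411, 107, 87]);
translate([107, 0, 937]) cube([1411, 107, 87]);
translate([167, 107, 113]) cube([108, 18, 1156]);
translate([335, 107, 113]) cube([108, 18, 1156]);
translate([503, 107, 113]) cube([108, 18, 1156]);
translate([671, 107, 113]) cube([108, 18, 1156]);
translate([839, 107, 113]) cube([108, 18, 1156]);
translate([1007, 107, 113]) cube([108, 18, 1156]);
translate([1175, 107, 113]) cube([108, 18, 1156]);
translate([1343, 107, 113]) cube([108, 18, 1156]);
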